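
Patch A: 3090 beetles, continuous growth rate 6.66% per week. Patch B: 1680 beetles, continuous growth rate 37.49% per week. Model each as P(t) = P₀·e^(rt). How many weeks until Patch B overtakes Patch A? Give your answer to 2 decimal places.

t ≈ 1.98 weeks

3090·e^(0.0666t) = 1680·e^(0.3749t)
3090/1680 = e^((0.3749 − 0.0666)t) → ln(1.83929) = 0.3083·t
t = 0.60938 / 0.3083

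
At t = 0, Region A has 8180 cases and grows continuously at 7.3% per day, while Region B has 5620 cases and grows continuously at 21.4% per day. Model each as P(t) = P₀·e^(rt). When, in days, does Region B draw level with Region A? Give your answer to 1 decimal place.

t ≈ 2.7 days

8180·e^(0.073t) = 5620·e^(0.214t)
8180/5620 = e^((0.214 − 0.073)t) → ln(1.45552) = 0.141·t
t = 0.37536 / 0.141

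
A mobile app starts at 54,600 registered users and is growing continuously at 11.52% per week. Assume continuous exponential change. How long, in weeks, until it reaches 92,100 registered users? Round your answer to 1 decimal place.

92100 = 54600 · e^(0.1152·t)
t = ln(92100/54600) / 0.1152 = ln(1.68681) / 0.1152 = 0.52284 / 0.1152

t ≈ 4.5 weeks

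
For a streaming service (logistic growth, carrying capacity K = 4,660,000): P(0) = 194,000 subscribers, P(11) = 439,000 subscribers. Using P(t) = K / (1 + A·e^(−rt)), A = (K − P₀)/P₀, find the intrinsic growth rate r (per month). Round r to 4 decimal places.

r ≈ 0.0794 per month

A = (4660000 − 194000)/194000 = 23.02062
439000 = 4660000/(1 + 23.02062·e^(−r·11)) → e^(−11r) = (10.61503 − 1)/23.02062 = 0.417671
r = −ln(0.417671)/11 = 0.87306/11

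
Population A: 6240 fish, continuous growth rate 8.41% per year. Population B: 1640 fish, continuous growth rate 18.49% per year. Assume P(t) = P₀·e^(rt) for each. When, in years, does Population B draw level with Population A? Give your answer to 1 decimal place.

6240·e^(0.0841t) = 1640·e^(0.1849t)
6240/1640 = e^((0.1849 − 0.0841)t) → ln(3.80488) = 0.1008·t
t = 1.33628 / 0.1008

t ≈ 13.3 years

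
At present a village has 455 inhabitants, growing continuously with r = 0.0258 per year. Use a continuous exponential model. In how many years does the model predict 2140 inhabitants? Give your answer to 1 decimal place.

t ≈ 60.0 years

2140 = 455 · e^(0.0258·t)
t = ln(2140/455) / 0.0258 = ln(4.7033) / 0.0258 = 1.54826 / 0.0258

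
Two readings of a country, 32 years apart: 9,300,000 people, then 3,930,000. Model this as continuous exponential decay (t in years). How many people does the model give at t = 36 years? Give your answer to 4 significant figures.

r = ln(3930000/9300000) / 32 ≈ -0.026918 per year
P(36) = 9300000 · e^(-0.026918·36) = 9300000 · 0.37944 ≈ 3528834.17

≈ 3,529,000 people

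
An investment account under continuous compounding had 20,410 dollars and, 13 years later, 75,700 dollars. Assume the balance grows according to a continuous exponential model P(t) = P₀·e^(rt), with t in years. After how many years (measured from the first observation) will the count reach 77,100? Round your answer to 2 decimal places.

t ≈ 13.18 years

r = ln(75700/20410) / 13 ≈ 0.100827 per year
t = ln(77100/20410) / r = 1.32908 / 0.100827 ≈ 13.182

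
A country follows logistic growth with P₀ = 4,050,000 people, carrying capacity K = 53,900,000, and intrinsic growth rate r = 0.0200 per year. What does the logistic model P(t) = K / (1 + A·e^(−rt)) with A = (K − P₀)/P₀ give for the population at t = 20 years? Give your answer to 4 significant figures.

A = (53900000 − 4050000)/4050000 = 12.30864
P(20) = 53900000 / (1 + 12.30864·e^(−0.02·20)) = 53900000 / (1 + 12.30864·0.67032)
= 53900000 / 9.25073 ≈ 5826567.54

≈ 5,827,000 people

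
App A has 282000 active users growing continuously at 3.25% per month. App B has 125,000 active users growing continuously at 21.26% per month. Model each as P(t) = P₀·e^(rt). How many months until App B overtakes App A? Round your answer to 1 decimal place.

282000·e^(0.0325t) = 125000·e^(0.2126t)
282000/125000 = e^((0.2126 − 0.0325)t) → ln(2.256) = 0.1801·t
t = 0.81359 / 0.1801

t ≈ 4.5 months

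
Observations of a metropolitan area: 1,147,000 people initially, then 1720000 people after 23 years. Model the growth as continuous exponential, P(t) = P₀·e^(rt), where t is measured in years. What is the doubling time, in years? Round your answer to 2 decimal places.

doubling time ≈ 39.35 years

r = ln(1720000/1147000) / 23 = ln(1.49956) / 23 ≈ 0.017616 per year
doubling time = ln 2 / |r| = 0.69315 / 0.017616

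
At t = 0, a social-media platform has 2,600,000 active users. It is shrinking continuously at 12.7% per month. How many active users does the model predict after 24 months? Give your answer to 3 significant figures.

≈ 123,000 active users

P(24) = 2600000 · e^(-0.127·24) = 2600000 · e^(-3.048)
= 2600000 · 0.04745 ≈ 123379.72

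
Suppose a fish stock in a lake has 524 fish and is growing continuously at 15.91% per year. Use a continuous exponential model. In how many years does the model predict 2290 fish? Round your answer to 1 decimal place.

2290 = 524 · e^(0.1591·t)
t = ln(2290/524) / 0.1591 = ln(4.37023) / 0.1591 = 1.47482 / 0.1591

t ≈ 9.3 years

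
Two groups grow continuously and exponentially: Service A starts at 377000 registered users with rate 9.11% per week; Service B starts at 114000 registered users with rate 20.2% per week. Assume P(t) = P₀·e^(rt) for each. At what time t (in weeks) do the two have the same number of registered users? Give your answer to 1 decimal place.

t ≈ 10.8 weeks

377000·e^(0.0911t) = 114000·e^(0.202t)
377000/114000 = e^((0.202 − 0.0911)t) → ln(3.30702) = 0.1109·t
t = 1.19605 / 0.1109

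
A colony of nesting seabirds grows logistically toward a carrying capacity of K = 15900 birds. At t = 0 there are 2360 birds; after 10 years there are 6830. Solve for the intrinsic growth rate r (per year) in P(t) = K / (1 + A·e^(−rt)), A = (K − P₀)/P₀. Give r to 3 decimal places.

r ≈ 0.146 per year

A = (15900 − 2360)/2360 = 5.73729
6830 = 15900/(1 + 5.73729·e^(−r·10)) → e^(−10r) = (2.32796 − 1)/5.73729 = 0.231462
r = −ln(0.231462)/10 = 1.46334/10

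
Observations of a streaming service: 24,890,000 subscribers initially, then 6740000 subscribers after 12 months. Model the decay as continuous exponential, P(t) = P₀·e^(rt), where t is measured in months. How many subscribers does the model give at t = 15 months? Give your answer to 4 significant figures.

≈ 4,862,000 subscribers

r = ln(6740000/24890000) / 12 ≈ -0.108867 per month
P(15) = 24890000 · e^(-0.108867·15) = 24890000 · 0.19534 ≈ 4862041.33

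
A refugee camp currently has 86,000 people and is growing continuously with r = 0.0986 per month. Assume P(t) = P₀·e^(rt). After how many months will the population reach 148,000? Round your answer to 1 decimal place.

t ≈ 5.5 months

148000 = 86000 · e^(0.0986·t)
t = ln(148000/86000) / 0.0986 = ln(1.72093) / 0.0986 = 0.54286 / 0.0986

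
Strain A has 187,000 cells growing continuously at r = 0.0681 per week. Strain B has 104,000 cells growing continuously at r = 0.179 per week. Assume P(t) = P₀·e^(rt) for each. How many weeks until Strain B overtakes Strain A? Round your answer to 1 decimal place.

187000·e^(0.0681t) = 104000·e^(0.179t)
187000/104000 = e^((0.179 − 0.0681)t) → ln(1.79808) = 0.1109·t
t = 0.58672 / 0.1109

t ≈ 5.3 weeks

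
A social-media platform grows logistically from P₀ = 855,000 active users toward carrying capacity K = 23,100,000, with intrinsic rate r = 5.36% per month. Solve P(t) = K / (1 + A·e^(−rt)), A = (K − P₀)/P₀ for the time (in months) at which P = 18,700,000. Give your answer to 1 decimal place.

A = (23100000 − 855000)/855000 = 26.01754
18700000 = 23100000/(1 + 26.01754·e^(−0.0536t)) → 1 + 26.01754·e^(−0.0536t) = 1.23529
e^(−0.0536t) = 0.009044 → t = ln(110.57456)/0.0536 = 4.70569/0.0536

t ≈ 87.8 months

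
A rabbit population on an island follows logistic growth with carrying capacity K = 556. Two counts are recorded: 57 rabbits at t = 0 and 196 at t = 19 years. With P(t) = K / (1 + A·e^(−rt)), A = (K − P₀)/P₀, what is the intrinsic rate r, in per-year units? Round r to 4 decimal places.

A = (556 − 57)/57 = 8.75439
196 = 556/(1 + 8.75439·e^(−r·19)) → e^(−19r) = (2.83673 − 1)/8.75439 = 0.209807
r = −ln(0.209807)/19 = 1.56157/19

r ≈ 0.0822 per year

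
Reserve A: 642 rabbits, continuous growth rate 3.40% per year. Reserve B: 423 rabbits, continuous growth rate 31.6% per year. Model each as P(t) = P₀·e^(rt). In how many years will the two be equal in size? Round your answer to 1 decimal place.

t ≈ 1.5 years

642·e^(0.034t) = 423·e^(0.316t)
642/423 = e^((0.316 − 0.034)t) → ln(1.51773) = 0.282·t
t = 0.41722 / 0.282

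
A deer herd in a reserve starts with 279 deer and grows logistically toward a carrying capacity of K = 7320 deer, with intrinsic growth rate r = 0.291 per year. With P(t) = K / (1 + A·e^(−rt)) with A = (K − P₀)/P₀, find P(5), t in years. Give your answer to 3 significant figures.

A = (7320 − 279)/279 = 25.23656
P(5) = 7320 / (1 + 25.23656·e^(−0.291·5)) = 7320 / (1 + 25.23656·0.2334)
= 7320 / 6.89022 ≈ 1062.38

≈ 1,060 deer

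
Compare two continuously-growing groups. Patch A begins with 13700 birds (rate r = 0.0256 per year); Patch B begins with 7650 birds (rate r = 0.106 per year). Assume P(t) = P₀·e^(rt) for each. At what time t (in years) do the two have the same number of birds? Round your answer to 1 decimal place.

13700·e^(0.0256t) = 7650·e^(0.106t)
13700/7650 = e^((0.106 − 0.0256)t) → ln(1.79085) = 0.0804·t
t = 0.58269 / 0.0804

t ≈ 7.2 years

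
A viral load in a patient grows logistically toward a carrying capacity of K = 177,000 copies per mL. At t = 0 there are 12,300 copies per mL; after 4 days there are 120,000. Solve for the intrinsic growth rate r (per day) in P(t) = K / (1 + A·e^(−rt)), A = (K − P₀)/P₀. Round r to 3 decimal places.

A = (177000 − 12300)/12300 = 13.39024
120000 = 177000/(1 + 13.39024·e^(−r·4)) → e^(−4r) = (1.475 − 1)/13.39024 = 0.035474
r = −ln(0.035474)/4 = 3.33897/4

r ≈ 0.835 per day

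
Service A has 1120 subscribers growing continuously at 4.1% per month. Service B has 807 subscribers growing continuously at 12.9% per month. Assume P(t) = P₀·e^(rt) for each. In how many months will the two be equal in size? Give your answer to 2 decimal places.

1120·e^(0.041t) = 807·e^(0.129t)
1120/807 = e^((0.129 − 0.041)t) → ln(1.38786) = 0.088·t
t = 0.32776 / 0.088

t ≈ 3.72 months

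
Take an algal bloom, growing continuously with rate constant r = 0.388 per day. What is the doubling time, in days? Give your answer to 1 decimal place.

doubling time ≈ 1.8 days

doubling time = ln(2) / |r| = 0.69315 / 0.388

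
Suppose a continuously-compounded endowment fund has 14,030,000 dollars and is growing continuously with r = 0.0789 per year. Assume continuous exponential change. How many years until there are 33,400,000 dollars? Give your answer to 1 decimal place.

t ≈ 11.0 years

33400000 = 14030000 · e^(0.0789·t)
t = ln(33400000/14030000) / 0.0789 = ln(2.38061) / 0.0789 = 0.86736 / 0.0789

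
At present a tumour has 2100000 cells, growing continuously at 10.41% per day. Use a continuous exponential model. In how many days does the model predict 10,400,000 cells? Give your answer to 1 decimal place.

t ≈ 15.4 days

10400000 = 2100000 · e^(0.1041·t)
t = ln(10400000/2100000) / 0.1041 = ln(4.95238) / 0.1041 = 1.59987 / 0.1041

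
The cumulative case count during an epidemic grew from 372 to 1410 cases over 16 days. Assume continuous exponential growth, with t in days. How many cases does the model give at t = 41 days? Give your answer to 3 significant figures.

≈ 11,300 cases

r = ln(1410/372) / 16 ≈ 0.083278 per day
P(41) = 372 · e^(0.083278·41) = 372 · 30.39889 ≈ 11308.39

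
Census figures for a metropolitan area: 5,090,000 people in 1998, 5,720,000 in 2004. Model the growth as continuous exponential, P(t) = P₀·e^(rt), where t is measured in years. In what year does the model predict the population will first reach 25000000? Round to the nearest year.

r = ln(5720000/5090000) / 6 = 0.11669/6 ≈ 0.019448 per year
t = ln(25000000/5090000) / r = 1.5916/0.019448 ≈ 81.84 years after 1998

year 2080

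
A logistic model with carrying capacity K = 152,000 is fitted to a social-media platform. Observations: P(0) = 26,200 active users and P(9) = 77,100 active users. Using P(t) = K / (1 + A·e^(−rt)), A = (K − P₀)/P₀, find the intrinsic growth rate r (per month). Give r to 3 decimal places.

r ≈ 0.178 per month

A = (152000 − 26200)/26200 = 4.80153
77100 = 152000/(1 + 4.80153·e^(−r·9)) → e^(−9r) = (1.97147 − 1)/4.80153 = 0.202324
r = −ln(0.202324)/9 = 1.59788/9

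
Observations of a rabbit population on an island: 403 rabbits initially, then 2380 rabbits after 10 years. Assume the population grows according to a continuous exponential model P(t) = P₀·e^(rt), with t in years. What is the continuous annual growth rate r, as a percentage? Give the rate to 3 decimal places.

r ≈ 17.759% per year

2380 = 403 · e^(r·10)
e^(10r) = 2380/403 = 5.90571
r = ln(5.90571) / 10 = 1.77592 / 10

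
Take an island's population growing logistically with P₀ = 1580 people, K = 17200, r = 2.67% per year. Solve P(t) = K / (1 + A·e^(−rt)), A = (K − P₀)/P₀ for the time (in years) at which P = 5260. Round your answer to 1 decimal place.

A = (17200 − 1580)/1580 = 9.88608
5260 = 17200/(1 + 9.88608·e^(−0.0267t)) → 1 + 9.88608·e^(−0.0267t) = 3.26996
e^(−0.0267t) = 0.229612 → t = ln(4.35517)/0.0267 = 1.47136/0.0267

t ≈ 55.1 years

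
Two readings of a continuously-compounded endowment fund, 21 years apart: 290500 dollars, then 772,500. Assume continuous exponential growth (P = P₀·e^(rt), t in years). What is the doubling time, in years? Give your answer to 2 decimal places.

doubling time ≈ 14.88 years

r = ln(772500/290500) / 21 = ln(2.65921) / 21 ≈ 0.046573 per year
doubling time = ln 2 / |r| = 0.69315 / 0.046573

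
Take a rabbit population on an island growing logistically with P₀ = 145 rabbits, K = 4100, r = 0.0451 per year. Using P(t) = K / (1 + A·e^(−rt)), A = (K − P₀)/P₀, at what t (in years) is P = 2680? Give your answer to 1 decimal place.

A = (4100 − 145)/145 = 27.27586
2680 = 4100/(1 + 27.27586·e^(−0.0451t)) → 1 + 27.27586·e^(−0.0451t) = 1.52985
e^(−0.0451t) = 0.019426 → t = ln(51.47839)/0.0451 = 3.94116/0.0451

t ≈ 87.4 years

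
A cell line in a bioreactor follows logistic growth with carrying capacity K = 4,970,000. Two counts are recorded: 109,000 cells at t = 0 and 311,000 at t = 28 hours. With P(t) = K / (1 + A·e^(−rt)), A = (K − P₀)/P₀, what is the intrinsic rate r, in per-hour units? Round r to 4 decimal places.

r ≈ 0.0390 per hour

A = (4970000 − 109000)/109000 = 44.59633
311000 = 4970000/(1 + 44.59633·e^(−r·28)) → e^(−28r) = (15.98071 − 1)/44.59633 = 0.335918
r = −ln(0.335918)/28 = 1.09089/28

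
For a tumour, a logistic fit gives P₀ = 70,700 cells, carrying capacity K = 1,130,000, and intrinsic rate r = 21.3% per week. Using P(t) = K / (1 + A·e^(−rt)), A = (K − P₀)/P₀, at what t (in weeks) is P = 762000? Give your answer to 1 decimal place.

t ≈ 16.1 weeks

A = (1130000 − 70700)/70700 = 14.98303
762000 = 1130000/(1 + 14.98303·e^(−0.213t)) → 1 + 14.98303·e^(−0.213t) = 1.48294
e^(−0.213t) = 0.032232 → t = ln(31.02464)/0.213 = 3.43478/0.213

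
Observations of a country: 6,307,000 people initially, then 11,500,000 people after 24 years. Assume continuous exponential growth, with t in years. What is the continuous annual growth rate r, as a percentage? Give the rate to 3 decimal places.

11500000 = 6307000 · e^(r·24)
e^(24r) = 11500000/6307000 = 1.82337
r = ln(1.82337) / 24 = 0.60069 / 24

r ≈ 2.503% per year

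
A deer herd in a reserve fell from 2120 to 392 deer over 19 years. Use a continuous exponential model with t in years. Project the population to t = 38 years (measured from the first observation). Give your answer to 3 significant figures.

≈ 72.5 deer

r = ln(392/2120) / 19 ≈ -0.088837 per year
P(38) = 2120 · e^(-0.088837·38) = 2120 · 0.03419 ≈ 72.48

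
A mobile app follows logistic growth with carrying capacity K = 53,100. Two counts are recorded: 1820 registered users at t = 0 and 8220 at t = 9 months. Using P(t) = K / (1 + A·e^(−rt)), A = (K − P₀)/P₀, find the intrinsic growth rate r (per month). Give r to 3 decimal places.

r ≈ 0.182 per month

A = (53100 − 1820)/1820 = 28.17582
8220 = 53100/(1 + 28.17582·e^(−r·9)) → e^(−9r) = (6.45985 − 1)/28.17582 = 0.193778
r = −ln(0.193778)/9 = 1.64104/9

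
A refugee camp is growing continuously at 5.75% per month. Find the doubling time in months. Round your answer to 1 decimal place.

doubling time ≈ 12.1 months

doubling time = ln(2) / |r| = 0.69315 / 0.0575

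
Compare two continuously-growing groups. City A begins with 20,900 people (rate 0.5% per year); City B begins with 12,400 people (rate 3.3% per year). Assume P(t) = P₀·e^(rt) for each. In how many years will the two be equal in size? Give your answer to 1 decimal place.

t ≈ 18.6 years

20900·e^(0.005t) = 12400·e^(0.033t)
20900/12400 = e^((0.033 − 0.005)t) → ln(1.68548) = 0.028·t
t = 0.52205 / 0.028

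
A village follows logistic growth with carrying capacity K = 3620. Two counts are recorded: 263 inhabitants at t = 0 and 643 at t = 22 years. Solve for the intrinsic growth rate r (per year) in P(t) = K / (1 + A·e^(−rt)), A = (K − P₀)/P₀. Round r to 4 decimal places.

A = (3620 − 263)/263 = 12.76426
643 = 3620/(1 + 12.76426·e^(−r·22)) → e^(−22r) = (5.62986 − 1)/12.76426 = 0.362721
r = −ln(0.362721)/22 = 1.01412/22

r ≈ 0.0461 per year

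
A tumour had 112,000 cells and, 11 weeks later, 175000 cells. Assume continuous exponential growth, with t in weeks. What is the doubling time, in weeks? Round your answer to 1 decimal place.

r = ln(175000/112000) / 11 = ln(1.5625) / 11 ≈ 0.040572 per week
doubling time = ln 2 / |r| = 0.69315 / 0.040572

doubling time ≈ 17.1 weeks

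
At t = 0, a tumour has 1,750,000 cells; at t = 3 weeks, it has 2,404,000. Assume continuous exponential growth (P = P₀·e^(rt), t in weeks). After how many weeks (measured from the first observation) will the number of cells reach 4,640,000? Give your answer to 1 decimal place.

r = ln(2404000/1750000) / 3 ≈ 0.105839 per week
t = ln(4640000/1750000) / r = 0.9751 / 0.105839 ≈ 9.213

t ≈ 9.2 weeks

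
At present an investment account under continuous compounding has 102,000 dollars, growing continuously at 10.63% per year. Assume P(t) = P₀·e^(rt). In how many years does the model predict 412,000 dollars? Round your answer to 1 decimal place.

t ≈ 13.1 years

412000 = 102000 · e^(0.1063·t)
t = ln(412000/102000) / 0.1063 = ln(4.03922) / 0.1063 = 1.39605 / 0.1063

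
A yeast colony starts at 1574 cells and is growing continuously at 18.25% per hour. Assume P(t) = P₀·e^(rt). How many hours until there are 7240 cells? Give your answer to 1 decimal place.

7240 = 1574 · e^(0.1825·t)
t = ln(7240/1574) / 0.1825 = ln(4.59975) / 0.1825 = 1.526 / 0.1825

t ≈ 8.4 hours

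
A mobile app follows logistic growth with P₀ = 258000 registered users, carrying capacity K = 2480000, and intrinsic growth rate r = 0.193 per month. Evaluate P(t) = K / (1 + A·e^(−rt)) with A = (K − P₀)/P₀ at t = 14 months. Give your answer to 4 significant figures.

≈ 1,572,000 registered users

A = (2480000 − 258000)/258000 = 8.6124
P(14) = 2480000 / (1 + 8.6124·e^(−0.193·14)) = 2480000 / (1 + 8.6124·0.067071)
= 2480000 / 1.57764 ≈ 1571963.75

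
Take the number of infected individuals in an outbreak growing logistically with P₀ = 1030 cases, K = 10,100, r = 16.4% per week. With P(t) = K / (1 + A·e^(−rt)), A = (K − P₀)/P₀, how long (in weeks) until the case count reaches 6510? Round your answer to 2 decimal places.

t ≈ 16.89 weeks

A = (10100 − 1030)/1030 = 8.80583
6510 = 10100/(1 + 8.80583·e^(−0.164t)) → 1 + 8.80583·e^(−0.164t) = 1.55146
e^(−0.164t) = 0.062624 → t = ln(15.96822)/0.164 = 2.7706/0.164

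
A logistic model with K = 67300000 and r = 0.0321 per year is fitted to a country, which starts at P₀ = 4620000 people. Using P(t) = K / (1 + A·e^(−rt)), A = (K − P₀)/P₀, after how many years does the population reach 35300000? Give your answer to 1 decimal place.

A = (67300000 − 4620000)/4620000 = 13.5671
35300000 = 67300000/(1 + 13.5671·e^(−0.0321t)) → 1 + 13.5671·e^(−0.0321t) = 1.90652
e^(−0.0321t) = 0.066817 → t = ln(14.96621)/0.0321 = 2.70579/0.0321

t ≈ 84.3 years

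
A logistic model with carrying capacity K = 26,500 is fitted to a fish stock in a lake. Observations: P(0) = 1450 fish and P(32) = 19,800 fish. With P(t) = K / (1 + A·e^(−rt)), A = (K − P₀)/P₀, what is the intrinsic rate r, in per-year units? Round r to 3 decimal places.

A = (26500 − 1450)/1450 = 17.27586
19800 = 26500/(1 + 17.27586·e^(−r·32)) → e^(−32r) = (1.33838 − 1)/17.27586 = 0.019587
r = −ln(0.019587)/32 = 3.93288/32

r ≈ 0.123 per year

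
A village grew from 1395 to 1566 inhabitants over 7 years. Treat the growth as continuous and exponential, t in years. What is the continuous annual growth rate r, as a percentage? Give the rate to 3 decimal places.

r ≈ 1.652% per year

1566 = 1395 · e^(r·7)
e^(7r) = 1566/1395 = 1.12258
r = ln(1.12258) / 7 = 0.11563 / 7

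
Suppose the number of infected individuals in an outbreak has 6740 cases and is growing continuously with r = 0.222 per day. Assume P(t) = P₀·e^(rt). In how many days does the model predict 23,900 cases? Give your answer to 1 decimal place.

t ≈ 5.7 days

23900 = 6740 · e^(0.222·t)
t = ln(23900/6740) / 0.222 = ln(3.54599) / 0.222 = 1.26582 / 0.222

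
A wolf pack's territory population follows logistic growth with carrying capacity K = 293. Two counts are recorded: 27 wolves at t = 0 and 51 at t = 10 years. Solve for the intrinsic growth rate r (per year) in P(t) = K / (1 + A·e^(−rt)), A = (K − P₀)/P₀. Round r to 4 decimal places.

r ≈ 0.0731 per year

A = (293 − 27)/27 = 9.85185
51 = 293/(1 + 9.85185·e^(−r·10)) → e^(−10r) = (5.7451 − 1)/9.85185 = 0.481645
r = −ln(0.481645)/10 = 0.73055/10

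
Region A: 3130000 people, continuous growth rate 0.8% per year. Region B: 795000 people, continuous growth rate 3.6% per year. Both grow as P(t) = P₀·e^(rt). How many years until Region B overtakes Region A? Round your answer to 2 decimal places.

t ≈ 48.94 years

3130000·e^(0.008t) = 795000·e^(0.036t)
3130000/795000 = e^((0.036 − 0.008)t) → ln(3.93711) = 0.028·t
t = 1.37045 / 0.028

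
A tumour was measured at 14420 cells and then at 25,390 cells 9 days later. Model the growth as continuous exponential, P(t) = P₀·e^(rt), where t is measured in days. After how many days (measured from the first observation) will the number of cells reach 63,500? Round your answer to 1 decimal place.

r = ln(25390/14420) / 9 ≈ 0.06286 per day
t = ln(63500/14420) / r = 1.48242 / 0.06286 ≈ 23.583

t ≈ 23.6 days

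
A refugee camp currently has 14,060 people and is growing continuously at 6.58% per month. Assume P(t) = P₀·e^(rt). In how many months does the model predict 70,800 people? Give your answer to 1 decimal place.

70800 = 14060 · e^(0.0658·t)
t = ln(70800/14060) / 0.0658 = ln(5.03556) / 0.0658 = 1.61653 / 0.0658

t ≈ 24.6 months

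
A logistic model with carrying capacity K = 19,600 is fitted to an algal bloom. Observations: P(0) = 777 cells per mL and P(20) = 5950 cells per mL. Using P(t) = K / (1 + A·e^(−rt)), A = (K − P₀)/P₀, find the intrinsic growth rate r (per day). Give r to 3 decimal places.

r ≈ 0.118 per day

A = (19600 − 777)/777 = 24.22523
5950 = 19600/(1 + 24.22523·e^(−r·20)) → e^(−20r) = (3.29412 − 1)/24.22523 = 0.0947
r = −ln(0.0947)/20 = 2.35705/20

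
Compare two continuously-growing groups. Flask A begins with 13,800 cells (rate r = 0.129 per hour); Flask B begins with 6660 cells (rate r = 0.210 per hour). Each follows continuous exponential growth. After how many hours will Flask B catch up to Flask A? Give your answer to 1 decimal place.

13800·e^(0.129t) = 6660·e^(0.21t)
13800/6660 = e^((0.21 − 0.129)t) → ln(2.07207) = 0.081·t
t = 0.72855 / 0.081

t ≈ 9.0 hours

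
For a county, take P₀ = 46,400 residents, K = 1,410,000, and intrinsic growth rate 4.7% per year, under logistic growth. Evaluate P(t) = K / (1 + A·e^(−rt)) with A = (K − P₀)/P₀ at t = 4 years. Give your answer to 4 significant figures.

A = (1410000 − 46400)/46400 = 29.38793
P(4) = 1410000 / (1 + 29.38793·e^(−0.047·4)) = 1410000 / (1 + 29.38793·0.828615)
= 1410000 / 25.35127 ≈ 55618.51

≈ 55,620 residents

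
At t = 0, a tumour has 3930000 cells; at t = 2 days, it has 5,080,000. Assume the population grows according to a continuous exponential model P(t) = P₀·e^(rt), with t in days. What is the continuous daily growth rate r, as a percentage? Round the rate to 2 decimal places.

r ≈ 12.83% per day

5080000 = 3930000 · e^(r·2)
e^(2r) = 5080000/3930000 = 1.29262
r = ln(1.29262) / 2 = 0.25667 / 2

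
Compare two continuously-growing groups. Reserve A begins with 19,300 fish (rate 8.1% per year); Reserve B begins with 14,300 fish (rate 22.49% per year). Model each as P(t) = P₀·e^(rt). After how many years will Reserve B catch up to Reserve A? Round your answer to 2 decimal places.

19300·e^(0.081t) = 14300·e^(0.2249t)
19300/14300 = e^((0.2249 − 0.081)t) → ln(1.34965) = 0.1439·t
t = 0.29985 / 0.1439

t ≈ 2.08 years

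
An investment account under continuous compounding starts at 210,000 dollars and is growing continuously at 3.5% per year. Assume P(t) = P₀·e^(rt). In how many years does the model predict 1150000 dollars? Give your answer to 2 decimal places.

t ≈ 48.58 years

1150000 = 210000 · e^(0.035·t)
t = ln(1150000/210000) / 0.035 = ln(5.47619) / 0.035 = 1.70041 / 0.035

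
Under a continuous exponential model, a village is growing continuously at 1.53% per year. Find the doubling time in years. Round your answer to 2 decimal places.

doubling time = ln(2) / |r| = 0.69315 / 0.0153

doubling time ≈ 45.30 years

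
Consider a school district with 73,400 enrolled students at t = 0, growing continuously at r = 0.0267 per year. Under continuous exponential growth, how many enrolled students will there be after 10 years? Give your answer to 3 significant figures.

≈ 95,900 enrolled students

P(10) = 73400 · e^(0.0267·10) = 73400 · e^(0.267)
= 73400 · 1.30604 ≈ 95863.37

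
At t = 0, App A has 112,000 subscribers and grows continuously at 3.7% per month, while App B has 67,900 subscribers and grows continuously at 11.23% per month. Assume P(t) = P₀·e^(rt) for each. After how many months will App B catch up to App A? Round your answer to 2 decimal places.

t ≈ 6.65 months

112000·e^(0.037t) = 67900·e^(0.1123t)
112000/67900 = e^((0.1123 − 0.037)t) → ln(1.64948) = 0.0753·t
t = 0.50046 / 0.0753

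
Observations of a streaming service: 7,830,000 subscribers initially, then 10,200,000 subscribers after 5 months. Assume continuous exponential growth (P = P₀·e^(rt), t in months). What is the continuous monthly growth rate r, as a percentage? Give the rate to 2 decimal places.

10200000 = 7830000 · e^(r·5)
e^(5r) = 10200000/7830000 = 1.30268
r = ln(1.30268) / 5 = 0.26443 / 5

r ≈ 5.29% per month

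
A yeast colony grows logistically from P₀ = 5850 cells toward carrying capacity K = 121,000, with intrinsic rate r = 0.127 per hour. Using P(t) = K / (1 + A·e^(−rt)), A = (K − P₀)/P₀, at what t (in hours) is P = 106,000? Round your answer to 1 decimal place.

t ≈ 38.9 hours

A = (121000 − 5850)/5850 = 19.68376
106000 = 121000/(1 + 19.68376·e^(−0.127t)) → 1 + 19.68376·e^(−0.127t) = 1.14151
e^(−0.127t) = 0.007189 → t = ln(139.09858)/0.127 = 4.93518/0.127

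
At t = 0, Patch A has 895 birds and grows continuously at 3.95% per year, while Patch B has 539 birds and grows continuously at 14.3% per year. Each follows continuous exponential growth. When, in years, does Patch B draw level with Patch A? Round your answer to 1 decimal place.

t ≈ 4.9 years

895·e^(0.0395t) = 539·e^(0.143t)
895/539 = e^((0.143 − 0.0395)t) → ln(1.66048) = 0.1035·t
t = 0.50711 / 0.1035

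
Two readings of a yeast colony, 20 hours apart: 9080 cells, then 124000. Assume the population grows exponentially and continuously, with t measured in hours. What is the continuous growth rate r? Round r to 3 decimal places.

124000 = 9080 · e^(r·20)
e^(20r) = 124000/9080 = 13.65639
r = ln(13.65639) / 20 = 2.61421 / 20

r ≈ 0.131 per hour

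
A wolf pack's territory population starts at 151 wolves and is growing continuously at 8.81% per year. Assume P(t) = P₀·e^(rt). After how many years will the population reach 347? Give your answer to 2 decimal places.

t ≈ 9.44 years

347 = 151 · e^(0.0881·t)
t = ln(347/151) / 0.0881 = ln(2.29801) / 0.0881 = 0.83204 / 0.0881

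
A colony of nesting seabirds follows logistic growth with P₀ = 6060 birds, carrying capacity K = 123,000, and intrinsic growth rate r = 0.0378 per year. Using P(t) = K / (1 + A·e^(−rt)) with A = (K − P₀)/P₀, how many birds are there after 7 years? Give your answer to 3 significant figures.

A = (123000 − 6060)/6060 = 19.29703
P(7) = 123000 / (1 + 19.29703·e^(−0.0378·7)) = 123000 / (1 + 19.29703·0.767513)
= 123000 / 15.81072 ≈ 7779.53

≈ 7,780 birds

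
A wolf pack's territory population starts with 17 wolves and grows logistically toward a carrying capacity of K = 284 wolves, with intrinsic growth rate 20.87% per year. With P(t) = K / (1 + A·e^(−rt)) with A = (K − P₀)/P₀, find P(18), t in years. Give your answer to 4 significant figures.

≈ 207.8 wolves

A = (284 − 17)/17 = 15.70588
P(18) = 284 / (1 + 15.70588·e^(−0.2087·18)) = 284 / (1 + 15.70588·0.023363)
= 284 / 1.36694 ≈ 207.76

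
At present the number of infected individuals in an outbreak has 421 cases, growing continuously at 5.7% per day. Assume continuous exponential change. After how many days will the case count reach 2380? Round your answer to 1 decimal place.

2380 = 421 · e^(0.057·t)
t = ln(2380/421) / 0.057 = ln(5.65321) / 0.057 = 1.73222 / 0.057

t ≈ 30.4 days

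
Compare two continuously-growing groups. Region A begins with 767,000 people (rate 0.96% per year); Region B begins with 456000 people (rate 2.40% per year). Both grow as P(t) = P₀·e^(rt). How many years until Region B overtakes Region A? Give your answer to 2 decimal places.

t ≈ 36.11 years

767000·e^(0.0096t) = 456000·e^(0.024t)
767000/456000 = e^((0.024 − 0.0096)t) → ln(1.68202) = 0.0144·t
t = 0.51999 / 0.0144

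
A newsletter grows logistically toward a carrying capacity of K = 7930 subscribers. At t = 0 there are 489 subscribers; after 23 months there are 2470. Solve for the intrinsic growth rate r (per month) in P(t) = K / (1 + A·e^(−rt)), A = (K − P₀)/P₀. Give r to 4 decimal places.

A = (7930 − 489)/489 = 15.21677
2470 = 7930/(1 + 15.21677·e^(−r·23)) → e^(−23r) = (3.21053 − 1)/15.21677 = 0.145269
r = −ln(0.145269)/23 = 1.92917/23

r ≈ 0.0839 per month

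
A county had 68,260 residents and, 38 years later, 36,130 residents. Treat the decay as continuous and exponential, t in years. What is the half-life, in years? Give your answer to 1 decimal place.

half-life ≈ 41.4 years

r = ln(36130/68260) / 38 = ln(0.5293) / 38 ≈ -0.016742 per year
half-life = ln 2 / |r| = 0.69315 / 0.016742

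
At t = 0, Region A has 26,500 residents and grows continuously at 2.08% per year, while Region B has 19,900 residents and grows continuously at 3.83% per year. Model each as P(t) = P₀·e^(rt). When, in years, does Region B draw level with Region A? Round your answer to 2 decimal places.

t ≈ 16.37 years

26500·e^(0.0208t) = 19900·e^(0.0383t)
26500/19900 = e^((0.0383 − 0.0208)t) → ln(1.33166) = 0.0175·t
t = 0.28643 / 0.0175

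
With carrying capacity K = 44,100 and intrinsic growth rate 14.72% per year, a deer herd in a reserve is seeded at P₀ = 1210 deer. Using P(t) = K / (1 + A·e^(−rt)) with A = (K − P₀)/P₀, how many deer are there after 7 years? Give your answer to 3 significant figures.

≈ 3,230 deer

A = (44100 − 1210)/1210 = 35.44628
P(7) = 44100 / (1 + 35.44628·e^(−0.1472·7)) = 44100 / (1 + 35.44628·0.356864)
= 44100 / 13.64951 ≈ 3230.89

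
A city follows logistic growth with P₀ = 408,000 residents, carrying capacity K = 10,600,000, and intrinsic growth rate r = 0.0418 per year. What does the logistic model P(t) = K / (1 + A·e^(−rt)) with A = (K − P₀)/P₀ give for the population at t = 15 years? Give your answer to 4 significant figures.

A = (10600000 − 408000)/408000 = 24.98039
P(15) = 10600000 / (1 + 24.98039·e^(−0.0418·15)) = 10600000 / (1 + 24.98039·0.534192)
= 10600000 / 14.34433 ≈ 738968.2

≈ 739,000 residents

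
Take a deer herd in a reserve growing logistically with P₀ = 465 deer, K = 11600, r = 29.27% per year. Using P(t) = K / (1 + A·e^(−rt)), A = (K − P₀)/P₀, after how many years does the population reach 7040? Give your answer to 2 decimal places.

t ≈ 12.33 years

A = (11600 − 465)/465 = 23.94624
7040 = 11600/(1 + 23.94624·e^(−0.2927t)) → 1 + 23.94624·e^(−0.2927t) = 1.64773
e^(−0.2927t) = 0.027049 → t = ln(36.96963)/0.2927 = 3.6101/0.2927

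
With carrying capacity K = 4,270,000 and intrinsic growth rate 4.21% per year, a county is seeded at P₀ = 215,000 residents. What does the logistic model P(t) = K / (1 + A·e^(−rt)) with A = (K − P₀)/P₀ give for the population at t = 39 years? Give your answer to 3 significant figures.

≈ 918,000 residents

A = (4270000 − 215000)/215000 = 18.86047
P(39) = 4270000 / (1 + 18.86047·e^(−0.0421·39)) = 4270000 / (1 + 18.86047·0.193612)
= 4270000 / 4.65161 ≈ 917961.9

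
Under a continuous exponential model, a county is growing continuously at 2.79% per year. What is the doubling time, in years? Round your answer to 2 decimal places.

doubling time ≈ 24.84 years

doubling time = ln(2) / |r| = 0.69315 / 0.0279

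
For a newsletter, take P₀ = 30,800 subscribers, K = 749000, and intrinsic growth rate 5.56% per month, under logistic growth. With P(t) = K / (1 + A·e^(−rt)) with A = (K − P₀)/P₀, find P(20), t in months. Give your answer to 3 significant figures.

≈ 86,400 subscribers

A = (749000 − 30800)/30800 = 23.31818
P(20) = 749000 / (1 + 23.31818·e^(−0.0556·20)) = 749000 / (1 + 23.31818·0.328901)
= 749000 / 8.66936 ≈ 86396.21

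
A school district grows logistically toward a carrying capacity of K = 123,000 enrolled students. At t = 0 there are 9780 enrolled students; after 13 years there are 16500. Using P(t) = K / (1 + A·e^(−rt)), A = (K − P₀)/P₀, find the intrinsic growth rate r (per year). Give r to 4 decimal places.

A = (123000 − 9780)/9780 = 11.57669
16500 = 123000/(1 + 11.57669·e^(−r·13)) → e^(−13r) = (7.45455 − 1)/11.57669 = 0.557547
r = −ln(0.557547)/13 = 0.58421/13

r ≈ 0.0449 per year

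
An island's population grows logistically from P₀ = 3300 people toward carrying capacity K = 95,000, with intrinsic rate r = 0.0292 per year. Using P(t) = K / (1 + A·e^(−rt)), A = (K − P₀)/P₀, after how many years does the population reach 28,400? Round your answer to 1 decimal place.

t ≈ 84.7 years

A = (95000 − 3300)/3300 = 27.78788
28400 = 95000/(1 + 27.78788·e^(−0.0292t)) → 1 + 27.78788·e^(−0.0292t) = 3.34507
e^(−0.0292t) = 0.084392 → t = ln(11.84949)/0.0292 = 2.47228/0.0292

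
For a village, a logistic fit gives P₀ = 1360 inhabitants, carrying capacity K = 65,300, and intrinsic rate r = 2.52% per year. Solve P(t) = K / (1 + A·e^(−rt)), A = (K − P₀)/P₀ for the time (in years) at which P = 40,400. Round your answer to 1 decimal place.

A = (65300 − 1360)/1360 = 47.01471
40400 = 65300/(1 + 47.01471·e^(−0.0252t)) → 1 + 47.01471·e^(−0.0252t) = 1.61634
e^(−0.0252t) = 0.013109 → t = ln(76.28089)/0.0252 = 4.33442/0.0252

t ≈ 172.0 years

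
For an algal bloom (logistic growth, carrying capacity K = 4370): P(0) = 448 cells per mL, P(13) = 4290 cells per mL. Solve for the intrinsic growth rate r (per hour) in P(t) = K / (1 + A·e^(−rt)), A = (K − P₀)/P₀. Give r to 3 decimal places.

r ≈ 0.473 per hour

A = (4370 − 448)/448 = 8.75446
4290 = 4370/(1 + 8.75446·e^(−r·13)) → e^(−13r) = (1.01865 − 1)/8.75446 = 0.00213
r = −ln(0.00213)/13 = 6.15158/13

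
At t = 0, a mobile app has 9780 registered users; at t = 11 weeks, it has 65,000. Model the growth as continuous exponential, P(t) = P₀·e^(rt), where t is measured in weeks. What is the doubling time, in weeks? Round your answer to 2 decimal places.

doubling time ≈ 4.03 weeks

r = ln(65000/9780) / 11 = ln(6.64622) / 11 ≈ 0.172186 per week
doubling time = ln 2 / |r| = 0.69315 / 0.172186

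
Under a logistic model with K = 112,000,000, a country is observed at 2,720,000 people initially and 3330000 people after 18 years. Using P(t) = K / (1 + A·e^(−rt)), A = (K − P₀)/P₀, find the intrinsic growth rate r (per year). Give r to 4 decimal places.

r ≈ 0.0116 per year

A = (112000000 − 2720000)/2720000 = 40.17647
3330000 = 112000000/(1 + 40.17647·e^(−r·18)) → e^(−18r) = (33.63363 − 1)/40.17647 = 0.812257
r = −ln(0.812257)/18 = 0.20794/18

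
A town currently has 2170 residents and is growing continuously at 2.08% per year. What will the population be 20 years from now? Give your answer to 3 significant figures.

P(20) = 2170 · e^(0.0208·20) = 2170 · e^(0.416)
= 2170 · 1.51589 ≈ 3289.47

≈ 3,290 residents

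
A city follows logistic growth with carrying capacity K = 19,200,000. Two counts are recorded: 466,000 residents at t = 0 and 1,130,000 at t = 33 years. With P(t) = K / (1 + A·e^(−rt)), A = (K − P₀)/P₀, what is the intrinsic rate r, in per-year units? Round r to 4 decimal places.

r ≈ 0.0279 per year

A = (19200000 − 466000)/466000 = 40.20172
1130000 = 19200000/(1 + 40.20172·e^(−r·33)) → e^(−33r) = (16.99115 − 1)/40.20172 = 0.397773
r = −ln(0.397773)/33 = 0.92187/33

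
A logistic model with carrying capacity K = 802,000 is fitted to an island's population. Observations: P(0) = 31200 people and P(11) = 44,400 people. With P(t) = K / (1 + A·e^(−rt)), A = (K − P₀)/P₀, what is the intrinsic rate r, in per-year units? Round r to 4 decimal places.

r ≈ 0.0336 per year

A = (802000 − 31200)/31200 = 24.70513
44400 = 802000/(1 + 24.70513·e^(−r·11)) → e^(−11r) = (18.06306 − 1)/24.70513 = 0.690669
r = −ln(0.690669)/11 = 0.37009/11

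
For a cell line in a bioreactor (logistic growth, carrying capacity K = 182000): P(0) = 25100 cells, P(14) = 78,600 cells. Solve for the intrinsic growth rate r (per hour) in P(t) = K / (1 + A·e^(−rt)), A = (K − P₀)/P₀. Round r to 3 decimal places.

r ≈ 0.111 per hour

A = (182000 − 25100)/25100 = 6.251
78600 = 182000/(1 + 6.251·e^(−r·14)) → e^(−14r) = (2.31552 − 1)/6.251 = 0.21045
r = −ln(0.21045)/14 = 1.55851/14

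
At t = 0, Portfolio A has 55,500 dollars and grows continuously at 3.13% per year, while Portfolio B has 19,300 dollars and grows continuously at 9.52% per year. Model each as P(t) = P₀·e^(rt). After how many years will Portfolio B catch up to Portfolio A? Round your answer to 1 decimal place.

t ≈ 16.5 years

55500·e^(0.0313t) = 19300·e^(0.0952t)
55500/19300 = e^((0.0952 − 0.0313)t) → ln(2.87565) = 0.0639·t
t = 1.05628 / 0.0639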